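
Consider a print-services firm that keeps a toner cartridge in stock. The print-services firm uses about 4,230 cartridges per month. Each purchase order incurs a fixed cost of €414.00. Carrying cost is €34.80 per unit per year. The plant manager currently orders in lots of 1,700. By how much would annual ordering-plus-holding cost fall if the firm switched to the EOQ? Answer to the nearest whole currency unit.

Extra cost ≈ €3,697 per year

Annual demand D = 4,230 × 12 = 50,760.
EOQ = √(2DS/H) = √(2 × 50,760 × 414 / 34.8) ≈ 1098.97.
Cost at Q* = (D/Q*)S + (Q*/2)H = √(2DSH) ≈ €38,244.20.
Cost at Q = 1,700: (50,760/1,700)×414 + (1,700/2)×34.8 = €12,361.55 + €29,580.00 = €41,941.55.
Excess = €41,941.55 − €38,244.20 = €3,697.35.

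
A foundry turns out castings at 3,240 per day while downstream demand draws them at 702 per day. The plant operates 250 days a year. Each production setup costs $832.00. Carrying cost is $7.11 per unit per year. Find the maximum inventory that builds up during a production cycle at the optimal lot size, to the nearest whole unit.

I_max ≈ 5,672 castings

Annual demand D = 702 × 250 = 175,500.
Production build-up factor (1 − d/p) = 1 − 702/3,240 = 0.7833.
Q* = √(2DS / (H(1 − d/p))) = √(2 × 175,500 × 832 / (7.11 × 0.7833)).
= √(292,032,000 / 5.5695) ≈ 7241.143.
Maximum inventory = Q*(1 − d/p) = 7241.143 × 0.7833 ≈ 5672.229.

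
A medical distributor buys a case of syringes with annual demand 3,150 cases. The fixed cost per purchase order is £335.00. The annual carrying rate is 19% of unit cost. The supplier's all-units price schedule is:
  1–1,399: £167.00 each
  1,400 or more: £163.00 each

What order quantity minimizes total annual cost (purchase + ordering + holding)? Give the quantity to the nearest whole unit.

Q* ≈ 258 cases

Holding cost per unit per year at price C is H = 0.19·C.
For each price level, check whether its EOQ is feasible; otherwise the best quantity at that price is the breakpoint.
EOQ at £167.00 = 257.9 (feasible in tier 1): TC = 3,150×£167.00 + (3,150/257.9)×335 + (257.9/2)×0.19×£167.00 = £534,233.29.
EOQ at £163.00 = 261.0 < 1400, so use break Q=1400: TC = 3,150×£163.00 + (3,150/1400.0)×335 + (1400.0/2)×0.19×£163.00 = £535,882.75.
Lowest total cost is £534,233.29 at Q = 257.9.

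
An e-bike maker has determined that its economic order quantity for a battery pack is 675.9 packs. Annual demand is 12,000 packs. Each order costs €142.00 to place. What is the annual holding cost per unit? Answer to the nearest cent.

H ≈ €7.46

The basic EOQ model gives Q* = √(2DS/H); rearrange for the unknown.
From Q* = √(2DS/H): H = 2DS / Q*² = 2 × 12,000 × 142 / 675.9² = 7.4599.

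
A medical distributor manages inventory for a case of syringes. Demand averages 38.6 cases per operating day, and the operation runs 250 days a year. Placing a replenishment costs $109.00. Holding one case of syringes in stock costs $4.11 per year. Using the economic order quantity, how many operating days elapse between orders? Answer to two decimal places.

T ≈ 18.53 days

Annual demand D = 38.6 × 250 = 9,650.
Q* = √(2DS/H) = √(2 × 9,650 × 109 / 4.11) ≈ 715.44.
Cycle time = Q*/D × 250 = 715.44 / 9,650 × 250 ≈ 18.535 days.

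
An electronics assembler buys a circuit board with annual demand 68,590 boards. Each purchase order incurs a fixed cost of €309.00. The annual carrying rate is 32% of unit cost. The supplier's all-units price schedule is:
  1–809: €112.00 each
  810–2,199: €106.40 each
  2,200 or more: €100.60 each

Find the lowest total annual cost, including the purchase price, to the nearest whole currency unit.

TC* ≈ €6,945,199

Holding cost per unit per year at price C is H = 0.32·C.
Candidates are each tier's EOQ (if it falls in that tier) and each price-break quantity.
Tier 1 (€112.00): EOQ = 1087.5 exceeds tier's upper bound 809, so this tier is dominated.
EOQ at €106.40 = 1115.8 (feasible in tier 2): TC = 68,590×€106.40 + (68,590/1115.8)×309 + (1115.8/2)×0.32×€106.40 = €7,335,966.10.
EOQ at €100.60 = 1147.5 < 2200, so use break Q=2200: TC = 68,590×€100.60 + (68,590/2200.0)×309 + (2200.0/2)×0.32×€100.60 = €6,945,198.98.
Lowest total cost among the candidates is at Q = 2200.0.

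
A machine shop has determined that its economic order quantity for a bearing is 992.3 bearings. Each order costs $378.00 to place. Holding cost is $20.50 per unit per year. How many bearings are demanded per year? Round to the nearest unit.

Invert the EOQ relation Q*² = 2DS/H.
From Q* = √(2DS/H): D = Q*²H / (2S) = 992.3² × 20.5 / (2 × 378) = 26700.417.

D ≈ 26,700 bearings per year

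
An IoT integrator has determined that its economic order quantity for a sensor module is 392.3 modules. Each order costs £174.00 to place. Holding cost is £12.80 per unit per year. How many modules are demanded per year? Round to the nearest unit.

D ≈ 5,661 modules per year

Invert the EOQ relation Q*² = 2DS/H.
From Q* = √(2DS/H): D = Q*²H / (2S) = 392.3² × 12.8 / (2 × 174) = 5660.664.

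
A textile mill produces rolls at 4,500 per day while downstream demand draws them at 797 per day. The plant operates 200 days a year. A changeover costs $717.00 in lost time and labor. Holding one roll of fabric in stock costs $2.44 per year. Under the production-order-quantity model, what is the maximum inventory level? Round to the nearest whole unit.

I_max ≈ 8,780 rolls

Annual demand D = 797 × 200 = 159,400.
Production build-up factor (1 − d/p) = 1 − 797/4,500 = 0.8229.
Q* = √(2DS / (H(1 − d/p))) = √(2 × 159,400 × 717 / (2.44 × 0.8229)).
= √(228,579,600 / 2.0078) ≈ 10669.725.
Maximum inventory = Q*(1 − d/p) = 10669.725 × 0.8229 ≈ 8779.998.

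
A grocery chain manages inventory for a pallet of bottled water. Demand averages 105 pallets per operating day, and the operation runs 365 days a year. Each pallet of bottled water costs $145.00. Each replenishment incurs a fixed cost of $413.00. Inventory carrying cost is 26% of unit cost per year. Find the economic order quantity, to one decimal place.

Annual demand D = 105 × 365 = 38,325.
Holding cost H = 0.26 × $145.00 = $37.7000 per unit per year.
EOQ = √(2DS / H) = √(2 × 38,325 × 413 / 37.7).
= √(31,656,450 / 37.7) = √839,693.634 ≈ 916.348.

Q* ≈ 916.3 pallets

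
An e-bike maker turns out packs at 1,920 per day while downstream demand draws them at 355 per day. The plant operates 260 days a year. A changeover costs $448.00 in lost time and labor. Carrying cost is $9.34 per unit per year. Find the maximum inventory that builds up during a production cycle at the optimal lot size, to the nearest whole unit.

I_max ≈ 2,687 packs

Annual demand D = 355 × 260 = 92,300.
Production build-up factor (1 − d/p) = 1 − 355/1,920 = 0.8151.
Q* = √(2DS / (H(1 − d/p))) = √(2 × 92,300 × 448 / (9.34 × 0.8151)).
= √(82,700,800 / 7.6131) ≈ 3295.906.
Maximum inventory = Q*(1 − d/p) = 3295.906 × 0.8151 ≈ 2686.507.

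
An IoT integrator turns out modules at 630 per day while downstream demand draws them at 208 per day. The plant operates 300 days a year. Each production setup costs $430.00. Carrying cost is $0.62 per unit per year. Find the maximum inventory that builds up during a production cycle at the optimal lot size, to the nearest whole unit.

I_max ≈ 7,614 modules

Annual demand D = 208 × 300 = 62,400.
Production build-up factor (1 − d/p) = 1 − 208/630 = 0.6698.
Q* = √(2DS / (H(1 − d/p))) = √(2 × 62,400 × 430 / (0.62 × 0.6698)).
= √(53,664,000 / 0.4153) ≈ 11367.363.
Maximum inventory = Q*(1 − d/p) = 11367.363 × 0.6698 ≈ 7614.329.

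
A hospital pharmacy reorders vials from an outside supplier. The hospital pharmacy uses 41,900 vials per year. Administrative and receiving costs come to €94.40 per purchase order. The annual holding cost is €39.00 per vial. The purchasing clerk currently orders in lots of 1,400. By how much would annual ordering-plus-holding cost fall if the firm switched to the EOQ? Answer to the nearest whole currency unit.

EOQ = √(2DS/H) = √(2 × 41,900 × 94.4 / 39) ≈ 450.38.
Cost at Q* = (D/Q*)S + (Q*/2)H = √(2DSH) ≈ €17,564.68.
Cost at Q = 1,400: (41,900/1,400)×94.4 + (1,400/2)×39 = €2,825.26 + €27,300.00 = €30,125.26.
Excess = €30,125.26 − €17,564.68 = €12,560.57.

Extra cost ≈ €12,561 per year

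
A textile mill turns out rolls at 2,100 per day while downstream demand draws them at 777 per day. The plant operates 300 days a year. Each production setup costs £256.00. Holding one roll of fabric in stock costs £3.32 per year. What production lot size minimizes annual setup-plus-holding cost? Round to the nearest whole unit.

Annual demand D = 777 × 300 = 233,100.
Production build-up factor (1 − d/p) = 1 − 777/2,100 = 0.6300.
Q* = √(2DS / (H(1 − d/p))) = √(2 × 233,100 × 256 / (3.32 × 0.6300)).
= √(119,347,200 / 2.0916) ≈ 7553.823.

Q* ≈ 7,554 rolls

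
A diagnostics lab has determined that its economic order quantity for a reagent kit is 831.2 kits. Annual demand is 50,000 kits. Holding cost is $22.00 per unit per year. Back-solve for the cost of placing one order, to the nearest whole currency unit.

S ≈ $152

The basic EOQ model gives Q* = √(2DS/H); rearrange for the unknown.
From Q* = √(2DS/H): S = Q*²H / (2D) = 831.2² × 22 / (2 × 50,000) = 151.9966.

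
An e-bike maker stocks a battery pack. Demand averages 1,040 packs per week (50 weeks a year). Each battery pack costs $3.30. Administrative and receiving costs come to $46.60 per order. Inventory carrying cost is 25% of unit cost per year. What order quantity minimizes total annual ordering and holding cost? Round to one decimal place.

Q* ≈ 2,423.7 packs

Annual demand D = 1,040 × 50 = 52,000.
Holding cost H = 0.25 × $3.30 = $0.8250 per unit per year.
EOQ = √(2DS / H) = √(2 × 52,000 × 46.6 / 0.825).
= √(4,846,400 / 0.825) = √5,874,424.2424 ≈ 2423.721.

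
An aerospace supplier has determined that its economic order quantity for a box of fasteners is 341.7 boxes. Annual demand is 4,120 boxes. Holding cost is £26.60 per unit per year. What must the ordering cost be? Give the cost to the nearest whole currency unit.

S ≈ £377

The basic EOQ model gives Q* = √(2DS/H); rearrange for the unknown.
From Q* = √(2DS/H): S = Q*²H / (2D) = 341.7² × 26.6 / (2 × 4,120) = 376.9158.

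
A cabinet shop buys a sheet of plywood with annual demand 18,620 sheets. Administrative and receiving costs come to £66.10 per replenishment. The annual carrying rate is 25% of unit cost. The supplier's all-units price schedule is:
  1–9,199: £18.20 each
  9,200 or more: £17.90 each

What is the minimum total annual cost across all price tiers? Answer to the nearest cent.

TC* ≈ £342,230.66

Holding cost per unit per year at price C is H = 0.25·C.
Candidates are each tier's EOQ (if it falls in that tier) and each price-break quantity.
EOQ at £18.20 = 735.5 (feasible in tier 1): TC = 18,620×£18.20 + (18,620/735.5)×66.1 + (735.5/2)×0.25×£18.20 = £342,230.66.
EOQ at £17.90 = 741.7 < 9200, so use break Q=9200: TC = 18,620×£17.90 + (18,620/9200.0)×66.1 + (9200.0/2)×0.25×£17.90 = £354,016.78.
Lowest total cost among the candidates is at Q = 735.5.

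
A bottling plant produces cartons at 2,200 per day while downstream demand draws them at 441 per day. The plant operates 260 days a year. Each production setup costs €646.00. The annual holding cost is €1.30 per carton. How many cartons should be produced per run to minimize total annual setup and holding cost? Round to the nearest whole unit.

Q* ≈ 11,938 cartons

Annual demand D = 441 × 260 = 114,660.
Production build-up factor (1 − d/p) = 1 − 441/2,200 = 0.7995.
Q* = √(2DS / (H(1 − d/p))) = √(2 × 114,660 × 646 / (1.3 × 0.7995)).
= √(148,140,720 / 1.0394) ≈ 11938.341.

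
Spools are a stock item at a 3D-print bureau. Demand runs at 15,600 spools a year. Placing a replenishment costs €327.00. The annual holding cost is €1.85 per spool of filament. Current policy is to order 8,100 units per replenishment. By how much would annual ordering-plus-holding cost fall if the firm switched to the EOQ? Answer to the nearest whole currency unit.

EOQ = √(2DS/H) = √(2 × 15,600 × 327 / 1.85) ≈ 2348.36.
Cost at Q* = (D/Q*)S + (Q*/2)H = √(2DSH) ≈ €4,344.47.
Cost at Q = 8,100: (15,600/8,100)×327 + (8,100/2)×1.85 = €629.78 + €7,492.50 = €8,122.28.
Excess = €8,122.28 − €4,344.47 = €3,777.81.

Extra cost ≈ €3,778 per year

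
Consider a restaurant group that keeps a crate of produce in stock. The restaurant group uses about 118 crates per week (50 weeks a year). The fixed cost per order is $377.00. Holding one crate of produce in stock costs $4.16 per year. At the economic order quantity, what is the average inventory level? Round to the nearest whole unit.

Annual demand D = 118 × 50 = 5,900.
EOQ = √(2DS/H) = √(2 × 5,900 × 377 / 4.16) ≈ 1034.11.
Average inventory = Q*/2 ≈ 1034.11 / 2 = 517.053.

Average inventory ≈ 517 crates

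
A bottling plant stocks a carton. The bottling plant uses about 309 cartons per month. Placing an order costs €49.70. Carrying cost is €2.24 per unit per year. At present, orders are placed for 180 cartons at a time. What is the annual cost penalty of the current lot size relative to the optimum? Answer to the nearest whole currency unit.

Extra cost ≈ €317 per year

Annual demand D = 309 × 12 = 3,708.
EOQ = √(2DS/H) = √(2 × 3,708 × 49.7 / 2.24) ≈ 405.64.
Cost at Q* = (D/Q*)S + (Q*/2)H = √(2DSH) ≈ €908.63.
Cost at Q = 180: (3,708/180)×49.7 + (180/2)×2.24 = €1,023.82 + €201.60 = €1,225.42.
Excess = €1,225.42 − €908.63 = €316.79.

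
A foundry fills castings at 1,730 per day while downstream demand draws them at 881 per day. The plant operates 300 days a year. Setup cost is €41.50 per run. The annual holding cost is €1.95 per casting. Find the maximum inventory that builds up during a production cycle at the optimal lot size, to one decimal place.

Annual demand D = 881 × 300 = 264,300.
Production build-up factor (1 − d/p) = 1 − 881/1,730 = 0.4908.
Q* = √(2DS / (H(1 − d/p))) = √(2 × 264,300 × 41.5 / (1.95 × 0.4908)).
= √(21,936,900 / 0.957) ≈ 4787.839.
Maximum inventory = Q*(1 − d/p) = 4787.839 × 0.4908 ≈ 2349.639.

I_max ≈ 2,349.6 castings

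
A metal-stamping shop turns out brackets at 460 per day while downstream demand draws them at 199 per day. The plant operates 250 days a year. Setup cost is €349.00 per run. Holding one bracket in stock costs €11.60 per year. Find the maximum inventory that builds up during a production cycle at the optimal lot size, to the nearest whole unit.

I_max ≈ 1,303 brackets

Annual demand D = 199 × 250 = 49,750.
Production build-up factor (1 − d/p) = 1 − 199/460 = 0.5674.
Q* = √(2DS / (H(1 − d/p))) = √(2 × 49,750 × 349 / (11.6 × 0.5674)).
= √(34,725,500 / 6.5817) ≈ 2296.963.
Maximum inventory = Q*(1 − d/p) = 2296.963 × 0.5674 ≈ 1303.277.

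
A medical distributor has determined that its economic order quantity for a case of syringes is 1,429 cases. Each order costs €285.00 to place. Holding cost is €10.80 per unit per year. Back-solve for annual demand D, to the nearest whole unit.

Invert the EOQ relation Q*² = 2DS/H.
From Q* = √(2DS/H): D = Q*²H / (2S) = 1,429² × 10.8 / (2 × 285) = 38691.303.

D ≈ 38,691 cases per year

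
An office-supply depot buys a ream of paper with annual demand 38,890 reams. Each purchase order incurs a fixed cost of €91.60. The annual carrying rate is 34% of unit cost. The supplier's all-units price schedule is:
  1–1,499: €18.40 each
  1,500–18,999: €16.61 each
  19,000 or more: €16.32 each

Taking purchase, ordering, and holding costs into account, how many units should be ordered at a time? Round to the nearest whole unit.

Holding cost per unit per year at price C is H = 0.34·C.
Candidates are each tier's EOQ (if it falls in that tier) and each price-break quantity.
EOQ at €18.40 = 1067.2 (feasible in tier 1): TC = 38,890×€18.40 + (38,890/1067.2)×91.6 + (1067.2/2)×0.34×€18.40 = €722,252.21.
EOQ at €16.61 = 1123.2 < 1500, so use break Q=1500: TC = 38,890×€16.61 + (38,890/1500.0)×91.6 + (1500.0/2)×0.34×€16.61 = €652,573.33.
EOQ at €16.32 = 1133.1 < 19000, so use break Q=19000: TC = 38,890×€16.32 + (38,890/19000.0)×91.6 + (19000.0/2)×0.34×€16.32 = €687,585.89.
Lowest total cost is €652,573.33 at Q = 1500.0.

Q* ≈ 1,500 reams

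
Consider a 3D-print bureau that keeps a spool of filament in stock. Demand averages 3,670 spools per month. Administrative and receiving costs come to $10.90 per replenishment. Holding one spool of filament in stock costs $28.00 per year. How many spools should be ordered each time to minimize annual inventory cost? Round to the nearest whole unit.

Annual demand D = 3,670 × 12 = 44,040.
EOQ = √(2DS / H) = √(2 × 44,040 × 10.9 / 28).
= √(960,072 / 28) = √34,288.2857 ≈ 185.171.

Q* ≈ 185 spools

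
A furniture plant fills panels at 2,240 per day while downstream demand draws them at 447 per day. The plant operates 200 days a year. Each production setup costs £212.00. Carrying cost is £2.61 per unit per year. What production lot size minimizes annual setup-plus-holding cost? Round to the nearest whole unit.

Q* ≈ 4,260 panels

Annual demand D = 447 × 200 = 89,400.
Production build-up factor (1 − d/p) = 1 − 447/2,240 = 0.8004.
Q* = √(2DS / (H(1 − d/p))) = √(2 × 89,400 × 212 / (2.61 × 0.8004)).
= √(37,905,600 / 2.0892) ≈ 4259.565.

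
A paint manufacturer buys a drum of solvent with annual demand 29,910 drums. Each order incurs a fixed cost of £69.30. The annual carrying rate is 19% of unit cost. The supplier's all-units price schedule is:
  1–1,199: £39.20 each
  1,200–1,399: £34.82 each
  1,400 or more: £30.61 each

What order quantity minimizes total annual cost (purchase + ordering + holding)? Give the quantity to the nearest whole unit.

Holding cost per unit per year at price C is H = 0.19·C.
For each price level, check whether its EOQ is feasible; otherwise the best quantity at that price is the breakpoint.
EOQ at £39.20 = 746.1 (feasible in tier 1): TC = 29,910×£39.20 + (29,910/746.1)×69.3 + (746.1/2)×0.19×£39.20 = £1,178,028.61.
EOQ at £34.82 = 791.6 < 1200, so use break Q=1200: TC = 29,910×£34.82 + (29,910/1200.0)×69.3 + (1200.0/2)×0.19×£34.82 = £1,047,162.98.
EOQ at £30.61 = 844.3 < 1400, so use break Q=1400: TC = 29,910×£30.61 + (29,910/1400.0)×69.3 + (1400.0/2)×0.19×£30.61 = £921,096.78.
Lowest total cost is £921,096.78 at Q = 1400.0.

Q* ≈ 1,400 drums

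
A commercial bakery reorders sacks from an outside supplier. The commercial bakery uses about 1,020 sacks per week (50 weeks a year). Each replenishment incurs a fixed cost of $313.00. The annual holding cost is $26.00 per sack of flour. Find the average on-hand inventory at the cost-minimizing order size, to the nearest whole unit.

Annual demand D = 1,020 × 50 = 51,000.
Q* = √(2DS/H) = √(2 × 51,000 × 313 / 26) ≈ 1108.12.
Average inventory = Q*/2 ≈ 1108.12 / 2 = 554.058.

Average inventory ≈ 554 sacks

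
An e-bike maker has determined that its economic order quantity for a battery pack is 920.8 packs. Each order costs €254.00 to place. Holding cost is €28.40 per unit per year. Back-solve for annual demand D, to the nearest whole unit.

The basic EOQ model gives Q* = √(2DS/H); rearrange for the unknown.
From Q* = √(2DS/H): D = Q*²H / (2S) = 920.8² × 28.4 / (2 × 254) = 47400.754.

D ≈ 47,401 packs per year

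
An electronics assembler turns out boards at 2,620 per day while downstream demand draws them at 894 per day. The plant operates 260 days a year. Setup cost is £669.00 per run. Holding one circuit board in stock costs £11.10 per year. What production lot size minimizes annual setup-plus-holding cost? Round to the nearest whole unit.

Q* ≈ 6,522 boards

Annual demand D = 894 × 260 = 232,440.
Production build-up factor (1 − d/p) = 1 − 894/2,620 = 0.6588.
Q* = √(2DS / (H(1 − d/p))) = √(2 × 232,440 × 669 / (11.1 × 0.6588)).
= √(311,004,720 / 7.3124) ≈ 6521.571.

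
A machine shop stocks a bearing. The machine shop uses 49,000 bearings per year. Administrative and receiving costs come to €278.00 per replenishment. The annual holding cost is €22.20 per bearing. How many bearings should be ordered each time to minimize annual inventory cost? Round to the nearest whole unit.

Q* ≈ 1,108 bearings

EOQ = √(2DS / H) = √(2 × 49,000 × 278 / 22.2).
= √(27,244,000 / 22.2) = √1,227,207.2072 ≈ 1107.794.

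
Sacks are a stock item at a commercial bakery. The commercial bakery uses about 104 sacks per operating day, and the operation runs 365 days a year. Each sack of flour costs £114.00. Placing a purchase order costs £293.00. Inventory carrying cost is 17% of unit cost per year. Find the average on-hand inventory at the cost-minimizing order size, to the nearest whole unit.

Annual demand D = 104 × 365 = 37,960.
Holding cost H = 0.17 × £114.00 = £19.3800 per unit per year.
EOQ = √(2DS/H) = √(2 × 37,960 × 293 / 19.38) ≈ 1071.36.
Average inventory = Q*/2 ≈ 1071.36 / 2 = 535.680.

Average inventory ≈ 536 sacks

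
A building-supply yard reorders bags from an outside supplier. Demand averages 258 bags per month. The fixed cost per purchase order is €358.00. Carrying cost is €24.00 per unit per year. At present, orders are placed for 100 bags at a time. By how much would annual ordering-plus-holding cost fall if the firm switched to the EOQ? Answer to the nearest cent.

Extra cost ≈ €4,989.73 per year

Annual demand D = 258 × 12 = 3,096.
EOQ = √(2DS/H) = √(2 × 3,096 × 358 / 24) ≈ 303.91.
Cost at Q* = (D/Q*)S + (Q*/2)H = √(2DSH) ≈ €7,293.95.
Cost at Q = 100: (3,096/100)×358 + (100/2)×24 = €11,083.68 + €1,200.00 = €12,283.68.
Excess = €12,283.68 − €7,293.95 = €4,989.73.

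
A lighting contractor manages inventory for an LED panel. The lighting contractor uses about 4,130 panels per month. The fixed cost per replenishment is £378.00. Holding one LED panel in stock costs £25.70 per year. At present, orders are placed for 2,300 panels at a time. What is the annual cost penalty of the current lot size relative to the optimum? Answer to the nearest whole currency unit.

Extra cost ≈ £6,669 per year

Annual demand D = 4,130 × 12 = 49,560.
EOQ = √(2DS/H) = √(2 × 49,560 × 378 / 25.7) ≈ 1207.42.
Cost at Q* = (D/Q*)S + (Q*/2)H = √(2DSH) ≈ £31,030.81.
Cost at Q = 2,300: (49,560/2,300)×378 + (2,300/2)×25.7 = £8,145.08 + £29,555.00 = £37,700.08.
Excess = £37,700.08 − £31,030.81 = £6,669.27.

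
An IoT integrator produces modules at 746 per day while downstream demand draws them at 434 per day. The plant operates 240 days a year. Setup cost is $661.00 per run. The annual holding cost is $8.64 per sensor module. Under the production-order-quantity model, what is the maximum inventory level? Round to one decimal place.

I_max ≈ 2,581.8 modules

Annual demand D = 434 × 240 = 104,160.
Production build-up factor (1 − d/p) = 1 − 434/746 = 0.4182.
Q* = √(2DS / (H(1 − d/p))) = √(2 × 104,160 × 661 / (8.64 × 0.4182)).
= √(137,699,520 / 3.6135) ≈ 6173.074.
Maximum inventory = Q*(1 − d/p) = 6173.074 × 0.4182 ≈ 2581.768.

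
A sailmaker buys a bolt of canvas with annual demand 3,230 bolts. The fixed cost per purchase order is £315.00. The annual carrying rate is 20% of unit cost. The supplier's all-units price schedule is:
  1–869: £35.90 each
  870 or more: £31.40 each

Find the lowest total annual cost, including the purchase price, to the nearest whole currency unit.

Holding cost per unit per year at price C is H = 0.20·C.
Evaluate total cost at each tier's feasible EOQ or, if the EOQ is below the tier, at the tier's minimum quantity.
EOQ at £35.90 = 532.4 (feasible in tier 1): TC = 3,230×£35.90 + (3,230/532.4)×315 + (532.4/2)×0.20×£35.90 = £119,779.38.
EOQ at £31.40 = 569.2 < 870, so use break Q=870: TC = 3,230×£31.40 + (3,230/870.0)×315 + (870.0/2)×0.20×£31.40 = £105,323.28.
Lowest total cost among the candidates is at Q = 870.0.

TC* ≈ £105,323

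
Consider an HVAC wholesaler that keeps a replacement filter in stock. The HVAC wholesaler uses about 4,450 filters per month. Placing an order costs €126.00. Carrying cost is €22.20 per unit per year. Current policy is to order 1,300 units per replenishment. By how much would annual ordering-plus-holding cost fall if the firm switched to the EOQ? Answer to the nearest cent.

Extra cost ≈ €2,321.57 per year

Annual demand D = 4,450 × 12 = 53,400.
EOQ = √(2DS/H) = √(2 × 53,400 × 126 / 22.2) ≈ 778.56.
Cost at Q* = (D/Q*)S + (Q*/2)H = √(2DSH) ≈ €17,284.12.
Cost at Q = 1,300: (53,400/1,300)×126 + (1,300/2)×22.2 = €5,175.69 + €14,430.00 = €19,605.69.
Excess = €19,605.69 − €17,284.12 = €2,321.57.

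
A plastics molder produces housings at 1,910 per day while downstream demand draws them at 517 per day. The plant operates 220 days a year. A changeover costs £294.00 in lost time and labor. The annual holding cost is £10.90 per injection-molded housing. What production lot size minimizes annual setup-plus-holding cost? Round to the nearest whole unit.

Q* ≈ 2,901 housings

Annual demand D = 517 × 220 = 113,740.
Production build-up factor (1 − d/p) = 1 − 517/1,910 = 0.7293.
Q* = √(2DS / (H(1 − d/p))) = √(2 × 113,740 × 294 / (10.9 × 0.7293)).
= √(66,879,120 / 7.9496) ≈ 2900.502.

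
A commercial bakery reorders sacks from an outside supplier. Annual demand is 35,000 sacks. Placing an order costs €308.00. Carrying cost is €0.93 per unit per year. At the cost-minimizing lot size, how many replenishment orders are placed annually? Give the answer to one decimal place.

EOQ = √(2DS/H) = √(2 × 35,000 × 308 / 0.93) ≈ 4814.85.
Orders per year = D / Q* = 35,000 / 4814.85 ≈ 7.269.

N ≈ 7.3 orders per year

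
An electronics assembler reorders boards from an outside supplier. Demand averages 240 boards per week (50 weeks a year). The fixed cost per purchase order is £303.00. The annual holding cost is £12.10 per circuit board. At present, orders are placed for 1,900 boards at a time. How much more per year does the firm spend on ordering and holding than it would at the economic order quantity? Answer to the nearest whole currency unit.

Annual demand D = 240 × 50 = 12,000.
EOQ = √(2DS/H) = √(2 × 12,000 × 303 / 12.1) ≈ 775.24.
Cost at Q* = (D/Q*)S + (Q*/2)H = √(2DSH) ≈ £9,380.36.
Cost at Q = 1,900: (12,000/1,900)×303 + (1,900/2)×12.1 = £1,913.68 + £11,495.00 = £13,408.68.
Excess = £13,408.68 − £9,380.36 = £4,028.32.

Extra cost ≈ £4,028 per year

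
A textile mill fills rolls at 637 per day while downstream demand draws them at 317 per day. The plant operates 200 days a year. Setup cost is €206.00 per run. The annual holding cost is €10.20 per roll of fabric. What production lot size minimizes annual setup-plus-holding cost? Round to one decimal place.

Annual demand D = 317 × 200 = 63,400.
Production build-up factor (1 − d/p) = 1 − 317/637 = 0.5024.
Q* = √(2DS / (H(1 − d/p))) = √(2 × 63,400 × 206 / (10.2 × 0.5024)).
= √(26,120,800 / 5.124) ≈ 2257.813.

Q* ≈ 2,257.8 rolls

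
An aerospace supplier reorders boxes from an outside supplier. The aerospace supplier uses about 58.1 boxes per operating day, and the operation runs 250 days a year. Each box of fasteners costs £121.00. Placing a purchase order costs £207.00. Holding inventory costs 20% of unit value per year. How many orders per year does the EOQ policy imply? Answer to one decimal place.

N ≈ 29.1 orders per year

Annual demand D = 58.1 × 250 = 14,525.
Holding cost H = 0.20 × £121.00 = £24.2000 per unit per year.
EOQ = √(2DS/H) = √(2 × 14,525 × 207 / 24.2) ≈ 498.48.
Orders per year = D / Q* = 14,525 / 498.48 ≈ 29.138.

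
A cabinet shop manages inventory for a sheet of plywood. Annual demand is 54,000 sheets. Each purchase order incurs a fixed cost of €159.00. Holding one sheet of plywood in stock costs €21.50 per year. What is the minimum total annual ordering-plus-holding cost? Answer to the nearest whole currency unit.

Q* = √(2DS/H) = √(2 × 54,000 × 159 / 21.5) ≈ 893.70.
At Q*, ordering cost (D/Q*)S equals holding cost (Q*/2)H, each = √(DSH/2).
Minimum total = √(2DSH) = √(2 × 54,000 × 159 × 21.5) ≈ 19214.526.

TC* ≈ €19,215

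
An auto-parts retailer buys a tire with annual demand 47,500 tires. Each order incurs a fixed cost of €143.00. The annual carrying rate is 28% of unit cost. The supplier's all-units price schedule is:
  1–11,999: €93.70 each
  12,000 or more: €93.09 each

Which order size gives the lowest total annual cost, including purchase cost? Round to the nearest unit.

Q* ≈ 720 tires

Holding cost per unit per year at price C is H = 0.28·C.
Candidates are each tier's EOQ (if it falls in that tier) and each price-break quantity.
EOQ at €93.70 = 719.6 (feasible in tier 1): TC = 47,500×€93.70 + (47,500/719.6)×143 + (719.6/2)×0.28×€93.70 = €4,469,628.98.
EOQ at €93.09 = 721.9 < 12000, so use break Q=12000: TC = 47,500×€93.09 + (47,500/12000.0)×143 + (12000.0/2)×0.28×€93.09 = €4,578,732.24.
Lowest total cost is €4,469,628.98 at Q = 719.6.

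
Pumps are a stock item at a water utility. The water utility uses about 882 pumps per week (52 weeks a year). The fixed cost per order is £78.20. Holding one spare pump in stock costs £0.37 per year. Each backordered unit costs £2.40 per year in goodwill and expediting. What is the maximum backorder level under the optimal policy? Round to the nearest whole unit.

S* ≈ 632 pumps

Annual demand D = 882 × 52 = 45,864.
With planned backorders, Q* = √(2DS/H) · √((H+B)/B).
√(2DS/H) = √(2 × 45,864 × 78.2 / 0.37) = 4403.049.
√((H+B)/B) = √((0.37+2.4)/2.4) = 1.0743.
Q* ≈ 4730.290.
S* = Q* · H/(H+B) = 4730.290 × 0.37/2.77 ≈ 631.844.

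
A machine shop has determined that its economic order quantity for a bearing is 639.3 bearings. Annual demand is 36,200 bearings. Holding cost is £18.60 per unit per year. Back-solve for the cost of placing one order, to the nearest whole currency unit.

S ≈ £105

Invert the EOQ relation Q*² = 2DS/H.
From Q* = √(2DS/H): S = Q*²H / (2D) = 639.3² × 18.6 / (2 × 36,200) = 104.9987.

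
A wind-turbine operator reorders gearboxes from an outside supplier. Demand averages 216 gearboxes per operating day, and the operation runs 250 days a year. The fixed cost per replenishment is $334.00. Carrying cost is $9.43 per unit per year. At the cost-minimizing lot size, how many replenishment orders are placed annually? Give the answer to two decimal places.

Annual demand D = 216 × 250 = 54,000.
EOQ = √(2DS/H) = √(2 × 54,000 × 334 / 9.43) ≈ 1955.82.
Orders per year = D / Q* = 54,000 / 1955.82 ≈ 27.610.

N ≈ 27.61 orders per year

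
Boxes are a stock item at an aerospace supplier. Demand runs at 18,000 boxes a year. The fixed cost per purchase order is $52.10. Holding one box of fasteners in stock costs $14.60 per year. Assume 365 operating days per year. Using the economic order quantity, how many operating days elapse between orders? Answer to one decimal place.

EOQ = √(2DS/H) = √(2 × 18,000 × 52.1 / 14.6) ≈ 358.42.
Cycle time = Q*/D × 365 = 358.42 / 18,000 × 365 ≈ 7.268 days.

T ≈ 7.3 days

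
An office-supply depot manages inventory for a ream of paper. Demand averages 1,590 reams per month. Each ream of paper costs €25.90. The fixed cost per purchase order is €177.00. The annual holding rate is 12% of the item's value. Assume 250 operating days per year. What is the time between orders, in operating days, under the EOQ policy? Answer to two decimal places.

Annual demand D = 1,590 × 12 = 19,080.
Holding cost H = 0.12 × €25.90 = €3.1080 per unit per year.
EOQ = √(2DS/H) = √(2 × 19,080 × 177 / 3.108) ≈ 1474.18.
Cycle time = Q*/D × 250 = 1474.18 / 19,080 × 250 ≈ 19.316 days.

T ≈ 19.32 days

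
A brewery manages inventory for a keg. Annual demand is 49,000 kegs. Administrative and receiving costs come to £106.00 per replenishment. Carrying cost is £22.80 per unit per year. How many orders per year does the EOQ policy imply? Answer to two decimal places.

The optimal lot size = √(2DS/H) = √(2 × 49,000 × 106 / 22.8) ≈ 674.99.
Orders per year = D / Q* = 49,000 / 674.99 ≈ 72.593.

N ≈ 72.59 orders per year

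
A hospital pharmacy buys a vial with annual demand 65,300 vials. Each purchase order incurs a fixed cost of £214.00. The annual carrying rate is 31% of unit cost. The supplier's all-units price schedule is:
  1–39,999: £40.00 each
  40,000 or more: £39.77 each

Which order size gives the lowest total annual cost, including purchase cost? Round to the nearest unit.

Q* ≈ 1,501 vials

Holding cost per unit per year at price C is H = 0.31·C.
Candidates are each tier's EOQ (if it falls in that tier) and each price-break quantity.
EOQ at £40.00 = 1501.3 (feasible in tier 1): TC = 65,300×£40.00 + (65,300/1501.3)×214 + (1501.3/2)×0.31×£40.00 = £2,630,616.13.
EOQ at £39.77 = 1505.6 < 40000, so use break Q=40000: TC = 65,300×£39.77 + (65,300/40000.0)×214 + (40000.0/2)×0.31×£39.77 = £2,843,904.35.
Lowest total cost is £2,630,616.13 at Q = 1501.3.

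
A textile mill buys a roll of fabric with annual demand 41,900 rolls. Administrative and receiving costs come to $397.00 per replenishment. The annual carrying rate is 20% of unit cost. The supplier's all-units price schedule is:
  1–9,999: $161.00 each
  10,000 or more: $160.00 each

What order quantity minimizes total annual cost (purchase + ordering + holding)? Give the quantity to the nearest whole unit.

Holding cost per unit per year at price C is H = 0.20·C.
Evaluate total cost at each tier's feasible EOQ or, if the EOQ is below the tier, at the tier's minimum quantity.
EOQ at $161.00 = 1016.5 (feasible in tier 1): TC = 41,900×$161.00 + (41,900/1016.5)×397 + (1016.5/2)×0.20×$161.00 = $6,778,629.94.
EOQ at $160.00 = 1019.6 < 10000, so use break Q=10000: TC = 41,900×$160.00 + (41,900/10000.0)×397 + (10000.0/2)×0.20×$160.00 = $6,865,663.43.
Lowest total cost is $6,778,629.94 at Q = 1016.5.

Q* ≈ 1,016 rolls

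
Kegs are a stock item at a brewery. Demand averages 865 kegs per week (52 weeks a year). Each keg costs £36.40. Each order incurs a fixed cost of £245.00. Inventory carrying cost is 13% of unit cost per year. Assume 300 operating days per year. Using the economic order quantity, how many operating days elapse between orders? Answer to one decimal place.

T ≈ 14.4 days

Annual demand D = 865 × 52 = 44,980.
Holding cost H = 0.13 × £36.40 = £4.7320 per unit per year.
The optimal lot size = √(2DS/H) = √(2 × 44,980 × 245 / 4.732) ≈ 2158.17.
Cycle time = Q*/D × 300 = 2158.17 / 44,980 × 300 ≈ 14.394 days.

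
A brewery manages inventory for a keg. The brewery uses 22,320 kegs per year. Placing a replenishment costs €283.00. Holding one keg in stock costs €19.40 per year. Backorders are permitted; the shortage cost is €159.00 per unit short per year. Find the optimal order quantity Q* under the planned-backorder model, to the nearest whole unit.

With planned backorders, Q* = √(2DS/H) · √((H+B)/B).
√(2DS/H) = √(2 × 22,320 × 283 / 19.4) = 806.965.
√((H+B)/B) = √((19.4+159)/159) = 1.0593.
Q* ≈ 854.778.

Q* ≈ 855 kegs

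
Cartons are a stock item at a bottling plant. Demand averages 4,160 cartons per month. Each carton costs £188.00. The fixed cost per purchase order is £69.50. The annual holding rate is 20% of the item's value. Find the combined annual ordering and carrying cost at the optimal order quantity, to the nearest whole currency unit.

Annual demand D = 4,160 × 12 = 49,920.
Holding cost H = 0.20 × £188.00 = £37.6000 per unit per year.
Q* = √(2DS/H) = √(2 × 49,920 × 69.5 / 37.6) ≈ 429.59.
At the optimum the two cost components are equal, so total cost = 2·(Q*/2)H = Q*·H.
Minimum total = √(2DSH) = √(2 × 49,920 × 69.5 × 37.6) ≈ 16152.458.

TC* ≈ £16,152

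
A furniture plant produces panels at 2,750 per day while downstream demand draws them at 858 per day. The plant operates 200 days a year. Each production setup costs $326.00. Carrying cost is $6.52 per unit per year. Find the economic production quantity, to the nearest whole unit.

Annual demand D = 858 × 200 = 171,600.
Production build-up factor (1 − d/p) = 1 − 858/2,750 = 0.6880.
Q* = √(2DS / (H(1 − d/p))) = √(2 × 171,600 × 326 / (6.52 × 0.6880)).
= √(111,883,200 / 4.4858) ≈ 4994.183.

Q* ≈ 4,994 panels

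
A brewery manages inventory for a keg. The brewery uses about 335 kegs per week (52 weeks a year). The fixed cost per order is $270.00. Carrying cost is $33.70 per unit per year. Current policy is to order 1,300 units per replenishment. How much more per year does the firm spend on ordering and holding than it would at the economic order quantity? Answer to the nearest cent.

Annual demand D = 335 × 52 = 17,420.
EOQ = √(2DS/H) = √(2 × 17,420 × 270 / 33.7) ≈ 528.33.
Cost at Q* = (D/Q*)S + (Q*/2)H = √(2DSH) ≈ $17,804.75.
Cost at Q = 1,300: (17,420/1,300)×270 + (1,300/2)×33.7 = $3,618.00 + $21,905.00 = $25,523.00.
Excess = $25,523.00 − $17,804.75 = $7,718.25.

Extra cost ≈ $7,718.25 per year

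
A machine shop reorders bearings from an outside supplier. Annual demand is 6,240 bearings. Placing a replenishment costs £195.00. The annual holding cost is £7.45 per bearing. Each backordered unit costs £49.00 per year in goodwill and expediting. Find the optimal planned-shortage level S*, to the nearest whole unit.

With planned backorders, Q* = √(2DS/H) · √((H+B)/B).
√(2DS/H) = √(2 × 6,240 × 195 / 7.45) = 571.540.
√((H+B)/B) = √((7.45+49)/49) = 1.0733.
Q* ≈ 613.452.
S* = Q* · H/(H+B) = 613.452 × 7.45/56.45 ≈ 80.960.

S* ≈ 81 bearings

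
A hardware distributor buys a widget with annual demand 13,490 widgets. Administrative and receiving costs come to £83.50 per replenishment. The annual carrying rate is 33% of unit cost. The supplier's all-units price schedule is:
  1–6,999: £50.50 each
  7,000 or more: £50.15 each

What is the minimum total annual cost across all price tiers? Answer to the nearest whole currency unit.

Holding cost per unit per year at price C is H = 0.33·C.
Candidates are each tier's EOQ (if it falls in that tier) and each price-break quantity.
EOQ at £50.50 = 367.7 (feasible in tier 1): TC = 13,490×£50.50 + (13,490/367.7)×83.5 + (367.7/2)×0.33×£50.50 = £687,372.27.
EOQ at £50.15 = 369.0 < 7000, so use break Q=7000: TC = 13,490×£50.15 + (13,490/7000.0)×83.5 + (7000.0/2)×0.33×£50.15 = £734,607.67.
Lowest total cost among the candidates is at Q = 367.7.

TC* ≈ £687,372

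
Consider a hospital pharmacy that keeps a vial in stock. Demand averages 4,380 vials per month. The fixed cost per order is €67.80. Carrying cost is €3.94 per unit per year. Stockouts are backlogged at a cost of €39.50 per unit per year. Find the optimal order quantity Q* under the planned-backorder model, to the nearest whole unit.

Annual demand D = 4,380 × 12 = 52,560.
With planned backorders, Q* = √(2DS/H) · √((H+B)/B).
√(2DS/H) = √(2 × 52,560 × 67.8 / 3.94) = 1344.960.
√((H+B)/B) = √((3.94+39.5)/39.5) = 1.0487.
Q* ≈ 1410.444.

Q* ≈ 1,410 vials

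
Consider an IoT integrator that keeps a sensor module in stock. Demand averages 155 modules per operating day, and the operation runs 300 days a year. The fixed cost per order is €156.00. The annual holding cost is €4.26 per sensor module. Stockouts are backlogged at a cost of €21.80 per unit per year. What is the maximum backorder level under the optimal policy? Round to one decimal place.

Annual demand D = 155 × 300 = 46,500.
With planned backorders, Q* = √(2DS/H) · √((H+B)/B).
√(2DS/H) = √(2 × 46,500 × 156 / 4.26) = 1845.436.
√((H+B)/B) = √((4.26+21.8)/21.8) = 1.0933.
Q* ≈ 2017.706.
S* = Q* · H/(H+B) = 2017.706 × 4.26/26.06 ≈ 329.832.

S* ≈ 329.8 modules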